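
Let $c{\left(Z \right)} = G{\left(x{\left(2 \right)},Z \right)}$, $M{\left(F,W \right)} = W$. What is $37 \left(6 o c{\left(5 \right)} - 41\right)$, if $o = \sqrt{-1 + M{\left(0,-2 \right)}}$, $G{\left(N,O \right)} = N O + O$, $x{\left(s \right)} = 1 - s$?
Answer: $-1517$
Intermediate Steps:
$G{\left(N,O \right)} = O + N O$
$c{\left(Z \right)} = 0$ ($c{\left(Z \right)} = Z \left(1 + \left(1 - 2\right)\right) = Z \left(1 - 1\right) = Z 0 = 0$)
$o = i \sqrt{3}$ ($o = \sqrt{-1 - 2} = \sqrt{-3} = i \sqrt{3} \approx 1.732 i$)
$37 \left(6 o c{\left(5 \right)} - 41\right) = 37 \left(6 i \sqrt{3} \cdot 0 - 41\right) = 37 \left(0 - 41\right) = 37 \left(-41\right) = -1517$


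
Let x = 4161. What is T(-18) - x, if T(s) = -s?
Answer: -4143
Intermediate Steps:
T(-18) - x = -1*(-18) - 1*4161 = 18 - 4161 = -4143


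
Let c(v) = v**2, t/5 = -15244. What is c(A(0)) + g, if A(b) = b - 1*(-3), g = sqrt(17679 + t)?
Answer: 9 + I*sqrt(58541) ≈ 9.0 + 241.95*I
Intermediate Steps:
t = -76220 (t = 5*(-15244) = -76220)
g = I*sqrt(58541) (g = sqrt(17679 - 76220) = sqrt(-58541) = I*sqrt(58541) ≈ 241.95*I)
A(b) = 3 + b (A(b) = b + 3 = 3 + b)
c(A(0)) + g = (3 + 0)**2 + I*sqrt(58541) = 3**2 + I*sqrt(58541) = 9 + I*sqrt(58541)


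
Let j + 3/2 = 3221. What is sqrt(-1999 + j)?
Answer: sqrt(4882)/2 ≈ 34.936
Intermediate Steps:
j = 6439/2 (j = -3/2 + 3221 = 6439/2 ≈ 3219.5)
sqrt(-1999 + j) = sqrt(-1999 + 6439/2) = sqrt(2441/2) = sqrt(4882)/2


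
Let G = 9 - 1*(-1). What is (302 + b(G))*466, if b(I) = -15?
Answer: 133742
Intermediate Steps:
G = 10 (G = 9 + 1 = 10)
(302 + b(G))*466 = (302 - 15)*466 = 287*466 = 133742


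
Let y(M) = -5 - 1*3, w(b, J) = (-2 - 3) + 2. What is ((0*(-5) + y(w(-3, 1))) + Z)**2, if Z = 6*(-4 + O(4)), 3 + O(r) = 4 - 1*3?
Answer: 1936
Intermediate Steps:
O(r) = -2 (O(r) = -3 + (4 - 1*3) = -3 + (4 - 3) = -3 + 1 = -2)
w(b, J) = -3 (w(b, J) = -5 + 2 = -3)
y(M) = -8 (y(M) = -5 - 3 = -8)
Z = -36 (Z = 6*(-4 - 2) = 6*(-6) = -36)
((0*(-5) + y(w(-3, 1))) + Z)**2 = ((0*(-5) - 8) - 36)**2 = ((0 - 8) - 36)**2 = (-8 - 36)**2 = (-44)**2 = 1936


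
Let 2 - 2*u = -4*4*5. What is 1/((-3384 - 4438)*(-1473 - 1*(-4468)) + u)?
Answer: -1/23426849 ≈ -4.2686e-8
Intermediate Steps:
u = 41 (u = 1 - (-4*4)*5/2 = 1 - (-8)*5 = 1 - ½*(-80) = 1 + 40 = 41)
1/((-3384 - 4438)*(-1473 - 1*(-4468)) + u) = 1/((-3384 - 4438)*(-1473 - 1*(-4468)) + 41) = 1/(-7822*(-1473 + 4468) + 41) = 1/(-7822*2995 + 41) = 1/(-23426890 + 41) = 1/(-23426849) = -1/23426849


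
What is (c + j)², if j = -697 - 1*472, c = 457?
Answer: 506944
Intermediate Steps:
j = -1169 (j = -697 - 472 = -1169)
(c + j)² = (457 - 1169)² = (-712)² = 506944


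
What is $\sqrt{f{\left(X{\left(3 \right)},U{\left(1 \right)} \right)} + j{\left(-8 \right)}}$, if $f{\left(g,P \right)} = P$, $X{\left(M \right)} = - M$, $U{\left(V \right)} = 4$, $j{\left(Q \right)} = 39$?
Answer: $\sqrt{43} \approx 6.5574$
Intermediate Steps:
$\sqrt{f{\left(X{\left(3 \right)},U{\left(1 \right)} \right)} + j{\left(-8 \right)}} = \sqrt{4 + 39} = \sqrt{43}$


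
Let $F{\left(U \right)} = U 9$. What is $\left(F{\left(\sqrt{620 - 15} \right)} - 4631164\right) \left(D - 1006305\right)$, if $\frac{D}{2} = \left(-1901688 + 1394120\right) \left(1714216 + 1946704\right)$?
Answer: $17210946172550568700 - 367916936451075 \sqrt{5} \approx 1.721 \cdot 10^{19}$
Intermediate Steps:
$F{\left(U \right)} = 9 U$
$D = -3716331685120$ ($D = 2 \left(-1901688 + 1394120\right) \left(1714216 + 1946704\right) = 2 \left(\left(-507568\right) 3660920\right) = 2 \left(-1858165842560\right) = -3716331685120$)
$\left(F{\left(\sqrt{620 - 15} \right)} - 4631164\right) \left(D - 1006305\right) = \left(9 \sqrt{620 - 15} - 4631164\right) \left(-3716331685120 - 1006305\right) = \left(9 \sqrt{605} - 4631164\right) \left(-3716332691425\right) = \left(9 \cdot 11 \sqrt{5} - 4631164\right) \left(-3716332691425\right) = \left(99 \sqrt{5} - 4631164\right) \left(-3716332691425\right) = \left(-4631164 + 99 \sqrt{5}\right) \left(-3716332691425\right) = 17210946172550568700 - 367916936451075 \sqrt{5}$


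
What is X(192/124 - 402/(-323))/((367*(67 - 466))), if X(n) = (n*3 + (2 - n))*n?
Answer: -708080476/4893799109059 ≈ -0.00014469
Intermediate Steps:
X(n) = n*(2 + 2*n) (X(n) = (3*n + (2 - n))*n = (2 + 2*n)*n = n*(2 + 2*n))
X(192/124 - 402/(-323))/((367*(67 - 466))) = (2*(192/124 - 402/(-323))*(1 + (192/124 - 402/(-323))))/((367*(67 - 466))) = (2*(192*(1/124) - 402*(-1/323))*(1 + (192*(1/124) - 402*(-1/323))))/((367*(-399))) = (2*(48/31 + 402/323)*(1 + (48/31 + 402/323)))/(-146433) = (2*(27966/10013)*(1 + 27966/10013))*(-1/146433) = (2*(27966/10013)*(37979/10013))*(-1/146433) = (2124241428/100260169)*(-1/146433) = -708080476/4893799109059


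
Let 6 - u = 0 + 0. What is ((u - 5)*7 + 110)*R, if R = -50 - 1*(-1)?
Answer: -5733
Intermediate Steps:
u = 6 (u = 6 - (0 + 0) = 6 - 1*0 = 6 + 0 = 6)
R = -49 (R = -50 + 1 = -49)
((u - 5)*7 + 110)*R = ((6 - 5)*7 + 110)*(-49) = (1*7 + 110)*(-49) = (7 + 110)*(-49) = 117*(-49) = -5733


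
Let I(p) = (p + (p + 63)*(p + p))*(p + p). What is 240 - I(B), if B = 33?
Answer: -420114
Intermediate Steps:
I(p) = 2*p*(p + 2*p*(63 + p)) (I(p) = (p + (63 + p)*(2*p))*(2*p) = (p + 2*p*(63 + p))*(2*p) = 2*p*(p + 2*p*(63 + p)))
240 - I(B) = 240 - 33**2*(254 + 4*33) = 240 - 1089*(254 + 132) = 240 - 1089*386 = 240 - 1*420354 = 240 - 420354 = -420114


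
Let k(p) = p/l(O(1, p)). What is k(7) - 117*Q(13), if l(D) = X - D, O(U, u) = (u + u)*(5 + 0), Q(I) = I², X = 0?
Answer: -197731/10 ≈ -19773.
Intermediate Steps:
O(U, u) = 10*u (O(U, u) = (2*u)*5 = 10*u)
l(D) = -D (l(D) = 0 - D = -D)
k(p) = -⅒ (k(p) = p/((-10*p)) = p*(-1/(10*p)) = -⅒)
k(7) - 117*Q(13) = -⅒ - 117*13² = -⅒ - 117*169 = -⅒ - 19773 = -197731/10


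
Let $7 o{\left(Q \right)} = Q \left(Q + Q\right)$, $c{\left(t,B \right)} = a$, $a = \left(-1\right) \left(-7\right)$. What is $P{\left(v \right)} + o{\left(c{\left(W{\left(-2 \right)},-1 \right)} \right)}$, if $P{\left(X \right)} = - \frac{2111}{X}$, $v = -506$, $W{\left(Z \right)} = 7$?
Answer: $\frac{9195}{506} \approx 18.172$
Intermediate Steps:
$a = 7$
$c{\left(t,B \right)} = 7$
$o{\left(Q \right)} = \frac{2 Q^{2}}{7}$ ($o{\left(Q \right)} = \frac{Q \left(Q + Q\right)}{7} = \frac{Q 2 Q}{7} = \frac{2 Q^{2}}{7}$)
$P{\left(v \right)} + o{\left(c{\left(W{\left(-2 \right)},-1 \right)} \right)} = - \frac{2111}{-506} + \frac{2 \cdot 7^{2}}{7} = \left(-2111\right) \left(- \frac{1}{506}\right) + \frac{2}{7} \cdot 49 = \frac{2111}{506} + 14 = \frac{9195}{506}$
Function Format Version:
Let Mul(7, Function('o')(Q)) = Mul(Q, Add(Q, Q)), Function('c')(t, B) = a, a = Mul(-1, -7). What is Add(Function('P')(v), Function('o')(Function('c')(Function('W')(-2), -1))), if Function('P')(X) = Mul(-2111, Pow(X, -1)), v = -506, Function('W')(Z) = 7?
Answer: Rational(9195, 506) ≈ 18.172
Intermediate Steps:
a = 7
Function('c')(t, B) = 7
Function('o')(Q) = Mul(Rational(2, 7), Pow(Q, 2)) (Function('o')(Q) = Mul(Rational(1, 7), Mul(Q, Add(Q, Q))) = Mul(Rational(1, 7), Mul(Q, Mul(2, Q))) = Mul(Rational(1, 7), Mul(2, Pow(Q, 2))) = Mul(Rational(2, 7), Pow(Q, 2)))
Add(Function('P')(v), Function('o')(Function('c')(Function('W')(-2), -1))) = Add(Mul(-2111, Pow(-506, -1)), Mul(Rational(2, 7), Pow(7, 2))) = Add(Mul(-2111, Rational(-1, 506)), Mul(Rational(2, 7), 49)) = Add(Rational(2111, 506), 14) = Rational(9195, 506)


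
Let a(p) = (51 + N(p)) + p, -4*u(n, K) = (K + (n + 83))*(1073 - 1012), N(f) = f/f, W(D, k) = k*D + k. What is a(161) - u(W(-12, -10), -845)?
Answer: -9730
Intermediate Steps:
W(D, k) = k + D*k (W(D, k) = D*k + k = k + D*k)
N(f) = 1
u(n, K) = -5063/4 - 61*K/4 - 61*n/4 (u(n, K) = -(K + (n + 83))*(1073 - 1012)/4 = -(K + (83 + n))*61/4 = -(83 + K + n)*61/4 = -(5063 + 61*K + 61*n)/4 = -5063/4 - 61*K/4 - 61*n/4)
a(p) = 52 + p (a(p) = (51 + 1) + p = 52 + p)
a(161) - u(W(-12, -10), -845) = (52 + 161) - (-5063/4 - 61/4*(-845) - (-305)*(1 - 12)/2) = 213 - (-5063/4 + 51545/4 - (-305)*(-11)/2) = 213 - (-5063/4 + 51545/4 - 61/4*110) = 213 - (-5063/4 + 51545/4 - 3355/2) = 213 - 1*9943 = 213 - 9943 = -9730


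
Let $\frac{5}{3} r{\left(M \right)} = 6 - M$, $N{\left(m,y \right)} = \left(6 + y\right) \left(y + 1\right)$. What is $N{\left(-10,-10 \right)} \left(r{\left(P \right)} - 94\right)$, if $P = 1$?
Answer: $-3276$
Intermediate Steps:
$N{\left(m,y \right)} = \left(1 + y\right) \left(6 + y\right)$ ($N{\left(m,y \right)} = \left(6 + y\right) \left(1 + y\right) = \left(1 + y\right) \left(6 + y\right)$)
$r{\left(M \right)} = \frac{18}{5} - \frac{3 M}{5}$ ($r{\left(M \right)} = \frac{3 \left(6 - M\right)}{5} = \frac{18}{5} - \frac{3 M}{5}$)
$N{\left(-10,-10 \right)} \left(r{\left(P \right)} - 94\right) = \left(6 + \left(-10\right)^{2} + 7 \left(-10\right)\right) \left(\left(\frac{18}{5} - \frac{3}{5}\right) - 94\right) = \left(6 + 100 - 70\right) \left(\left(\frac{18}{5} - \frac{3}{5}\right) - 94\right) = 36 \left(3 - 94\right) = 36 \left(-91\right) = -3276$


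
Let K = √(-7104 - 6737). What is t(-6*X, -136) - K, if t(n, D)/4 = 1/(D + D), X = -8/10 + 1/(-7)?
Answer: -1/68 - I*√13841 ≈ -0.014706 - 117.65*I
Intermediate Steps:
X = -33/35 (X = -8*⅒ + 1*(-⅐) = -⅘ - ⅐ = -33/35 ≈ -0.94286)
t(n, D) = 2/D (t(n, D) = 4/(D + D) = 4/((2*D)) = 4*(1/(2*D)) = 2/D)
K = I*√13841 (K = √(-13841) = I*√13841 ≈ 117.65*I)
t(-6*X, -136) - K = 2/(-136) - I*√13841 = 2*(-1/136) - I*√13841 = -1/68 - I*√13841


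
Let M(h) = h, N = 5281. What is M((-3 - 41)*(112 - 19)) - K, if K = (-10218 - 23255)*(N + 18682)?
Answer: 802109407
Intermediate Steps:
K = -802113499 (K = (-10218 - 23255)*(5281 + 18682) = -33473*23963 = -802113499)
M((-3 - 41)*(112 - 19)) - K = (-3 - 41)*(112 - 19) - 1*(-802113499) = -44*93 + 802113499 = -4092 + 802113499 = 802109407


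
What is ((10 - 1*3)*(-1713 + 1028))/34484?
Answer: -4795/34484 ≈ -0.13905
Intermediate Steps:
((10 - 1*3)*(-1713 + 1028))/34484 = ((10 - 3)*(-685))*(1/34484) = (7*(-685))*(1/34484) = -4795*1/34484 = -4795/34484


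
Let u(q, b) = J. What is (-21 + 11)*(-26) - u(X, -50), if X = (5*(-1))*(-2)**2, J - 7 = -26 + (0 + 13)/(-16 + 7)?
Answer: 2524/9 ≈ 280.44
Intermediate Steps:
J = -184/9 (J = 7 + (-26 + (0 + 13)/(-16 + 7)) = 7 + (-26 + 13/(-9)) = 7 + (-26 + 13*(-1/9)) = 7 + (-26 - 13/9) = 7 - 247/9 = -184/9 ≈ -20.444)
X = -20 (X = -5*4 = -20)
u(q, b) = -184/9
(-21 + 11)*(-26) - u(X, -50) = (-21 + 11)*(-26) - 1*(-184/9) = -10*(-26) + 184/9 = 260 + 184/9 = 2524/9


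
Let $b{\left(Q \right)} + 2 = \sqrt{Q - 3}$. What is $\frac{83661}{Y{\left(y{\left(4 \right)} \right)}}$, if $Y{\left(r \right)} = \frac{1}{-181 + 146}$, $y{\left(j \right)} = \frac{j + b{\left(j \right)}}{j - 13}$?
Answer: $-2928135$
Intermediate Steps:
$b{\left(Q \right)} = -2 + \sqrt{-3 + Q}$ ($b{\left(Q \right)} = -2 + \sqrt{Q - 3} = -2 + \sqrt{-3 + Q}$)
$y{\left(j \right)} = \frac{-2 + j + \sqrt{-3 + j}}{-13 + j}$ ($y{\left(j \right)} = \frac{j + \left(-2 + \sqrt{-3 + j}\right)}{j - 13} = \frac{-2 + j + \sqrt{-3 + j}}{-13 + j}$)
$Y{\left(r \right)} = - \frac{1}{35}$ ($Y{\left(r \right)} = \frac{1}{-35} = - \frac{1}{35}$)
$\frac{83661}{Y{\left(y{\left(4 \right)} \right)}} = \frac{83661}{- \frac{1}{35}} = 83661 \left(-35\right) = -2928135$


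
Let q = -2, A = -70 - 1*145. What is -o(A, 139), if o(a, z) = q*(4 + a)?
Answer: -422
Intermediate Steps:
A = -215 (A = -70 - 145 = -215)
o(a, z) = -8 - 2*a (o(a, z) = -2*(4 + a) = -8 - 2*a)
-o(A, 139) = -(-8 - 2*(-215)) = -(-8 + 430) = -1*422 = -422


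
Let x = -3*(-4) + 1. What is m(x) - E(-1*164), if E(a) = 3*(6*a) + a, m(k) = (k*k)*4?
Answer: 3792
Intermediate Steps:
x = 13 (x = 12 + 1 = 13)
m(k) = 4*k² (m(k) = k²*4 = 4*k²)
E(a) = 19*a (E(a) = 18*a + a = 19*a)
m(x) - E(-1*164) = 4*13² - 19*(-1*164) = 4*169 - 19*(-164) = 676 - 1*(-3116) = 676 + 3116 = 3792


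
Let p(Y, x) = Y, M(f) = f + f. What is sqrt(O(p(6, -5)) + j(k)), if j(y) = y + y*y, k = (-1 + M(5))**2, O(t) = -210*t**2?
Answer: 3*I*sqrt(102) ≈ 30.299*I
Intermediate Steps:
M(f) = 2*f
k = 81 (k = (-1 + 2*5)**2 = (-1 + 10)**2 = 9**2 = 81)
j(y) = y + y**2
sqrt(O(p(6, -5)) + j(k)) = sqrt(-210*6**2 + 81*(1 + 81)) = sqrt(-210*36 + 81*82) = sqrt(-7560 + 6642) = sqrt(-918) = 3*I*sqrt(102)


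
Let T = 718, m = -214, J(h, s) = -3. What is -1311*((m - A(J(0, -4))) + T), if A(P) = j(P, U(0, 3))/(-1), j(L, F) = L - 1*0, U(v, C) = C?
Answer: -656811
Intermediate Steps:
j(L, F) = L (j(L, F) = L + 0 = L)
A(P) = -P (A(P) = P/(-1) = P*(-1) = -P)
-1311*((m - A(J(0, -4))) + T) = -1311*((-214 - (-1)*(-3)) + 718) = -1311*((-214 - 1*3) + 718) = -1311*((-214 - 3) + 718) = -1311*(-217 + 718) = -1311*501 = -656811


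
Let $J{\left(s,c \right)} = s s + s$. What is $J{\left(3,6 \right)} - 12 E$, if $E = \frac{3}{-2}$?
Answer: $30$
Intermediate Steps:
$E = - \frac{3}{2}$ ($E = 3 \left(- \frac{1}{2}\right) = - \frac{3}{2} \approx -1.5$)
$J{\left(s,c \right)} = s + s^{2}$ ($J{\left(s,c \right)} = s^{2} + s = s + s^{2}$)
$J{\left(3,6 \right)} - 12 E = 3 \left(1 + 3\right) - -18 = 3 \cdot 4 + 18 = 12 + 18 = 30$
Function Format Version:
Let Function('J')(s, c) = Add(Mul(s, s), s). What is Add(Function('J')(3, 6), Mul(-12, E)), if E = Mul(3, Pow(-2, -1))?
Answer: 30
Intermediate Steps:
E = Rational(-3, 2) (E = Mul(3, Rational(-1, 2)) = Rational(-3, 2) ≈ -1.5000)
Function('J')(s, c) = Add(s, Pow(s, 2)) (Function('J')(s, c) = Add(Pow(s, 2), s) = Add(s, Pow(s, 2)))
Add(Function('J')(3, 6), Mul(-12, E)) = Add(Mul(3, Add(1, 3)), Mul(-12, Rational(-3, 2))) = Add(Mul(3, 4), 18) = Add(12, 18) = 30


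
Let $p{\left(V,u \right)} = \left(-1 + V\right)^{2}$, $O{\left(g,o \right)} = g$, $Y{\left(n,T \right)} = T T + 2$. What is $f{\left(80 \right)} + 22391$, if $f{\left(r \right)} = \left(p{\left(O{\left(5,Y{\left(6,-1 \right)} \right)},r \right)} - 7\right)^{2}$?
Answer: $22472$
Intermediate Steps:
$Y{\left(n,T \right)} = 2 + T^{2}$ ($Y{\left(n,T \right)} = T^{2} + 2 = 2 + T^{2}$)
$f{\left(r \right)} = 81$ ($f{\left(r \right)} = \left(\left(-1 + 5\right)^{2} - 7\right)^{2} = \left(4^{2} - 7\right)^{2} = \left(16 - 7\right)^{2} = 9^{2} = 81$)
$f{\left(80 \right)} + 22391 = 81 + 22391 = 22472$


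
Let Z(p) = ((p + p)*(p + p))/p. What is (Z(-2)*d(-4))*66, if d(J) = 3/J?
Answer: 396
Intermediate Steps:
Z(p) = 4*p (Z(p) = ((2*p)*(2*p))/p = (4*p**2)/p = 4*p)
(Z(-2)*d(-4))*66 = ((4*(-2))*(3/(-4)))*66 = -24*(-1)/4*66 = -8*(-3/4)*66 = 6*66 = 396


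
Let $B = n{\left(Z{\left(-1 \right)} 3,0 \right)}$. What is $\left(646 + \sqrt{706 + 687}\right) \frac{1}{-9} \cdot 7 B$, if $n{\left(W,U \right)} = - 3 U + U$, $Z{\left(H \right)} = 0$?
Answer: $0$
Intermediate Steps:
$n{\left(W,U \right)} = - 2 U$
$B = 0$ ($B = \left(-2\right) 0 = 0$)
$\left(646 + \sqrt{706 + 687}\right) \frac{1}{-9} \cdot 7 B = \left(646 + \sqrt{706 + 687}\right) \frac{1}{-9} \cdot 7 \cdot 0 = \left(646 + \sqrt{1393}\right) \left(- \frac{1}{9}\right) 7 \cdot 0 = \left(646 + \sqrt{1393}\right) \left(\left(- \frac{7}{9}\right) 0\right) = \left(646 + \sqrt{1393}\right) 0 = 0$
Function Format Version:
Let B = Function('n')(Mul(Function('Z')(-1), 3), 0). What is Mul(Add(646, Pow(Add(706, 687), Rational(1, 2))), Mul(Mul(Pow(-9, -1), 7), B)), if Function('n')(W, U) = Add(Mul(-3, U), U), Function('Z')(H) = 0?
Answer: 0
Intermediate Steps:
Function('n')(W, U) = Mul(-2, U)
B = 0 (B = Mul(-2, 0) = 0)
Mul(Add(646, Pow(Add(706, 687), Rational(1, 2))), Mul(Mul(Pow(-9, -1), 7), B)) = Mul(Add(646, Pow(Add(706, 687), Rational(1, 2))), Mul(Mul(Pow(-9, -1), 7), 0)) = Mul(Add(646, Pow(1393, Rational(1, 2))), Mul(Mul(Rational(-1, 9), 7), 0)) = Mul(Add(646, Pow(1393, Rational(1, 2))), Mul(Rational(-7, 9), 0)) = Mul(Add(646, Pow(1393, Rational(1, 2))), 0) = 0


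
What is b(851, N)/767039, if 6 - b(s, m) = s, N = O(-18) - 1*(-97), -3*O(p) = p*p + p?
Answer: -65/59003 ≈ -0.0011016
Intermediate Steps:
O(p) = -p/3 - p**2/3 (O(p) = -(p*p + p)/3 = -(p**2 + p)/3 = -(p + p**2)/3 = -p/3 - p**2/3)
N = -5 (N = -1/3*(-18)*(1 - 18) - 1*(-97) = -1/3*(-18)*(-17) + 97 = -102 + 97 = -5)
b(s, m) = 6 - s
b(851, N)/767039 = (6 - 1*851)/767039 = (6 - 851)*(1/767039) = -845*1/767039 = -65/59003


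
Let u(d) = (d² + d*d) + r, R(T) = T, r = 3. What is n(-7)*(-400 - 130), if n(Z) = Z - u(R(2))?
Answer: 9540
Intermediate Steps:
u(d) = 3 + 2*d² (u(d) = (d² + d*d) + 3 = (d² + d²) + 3 = 2*d² + 3 = 3 + 2*d²)
n(Z) = -11 + Z (n(Z) = Z - (3 + 2*2²) = Z - (3 + 2*4) = Z - (3 + 8) = Z - 1*11 = Z - 11 = -11 + Z)
n(-7)*(-400 - 130) = (-11 - 7)*(-400 - 130) = -18*(-530) = 9540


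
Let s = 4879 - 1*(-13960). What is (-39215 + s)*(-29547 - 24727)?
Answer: 1105887024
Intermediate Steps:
s = 18839 (s = 4879 + 13960 = 18839)
(-39215 + s)*(-29547 - 24727) = (-39215 + 18839)*(-29547 - 24727) = -20376*(-54274) = 1105887024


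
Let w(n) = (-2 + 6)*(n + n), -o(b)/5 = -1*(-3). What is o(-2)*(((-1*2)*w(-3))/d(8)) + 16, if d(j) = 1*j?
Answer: -74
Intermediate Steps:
o(b) = -15 (o(b) = -(-5)*(-3) = -5*3 = -15)
d(j) = j
w(n) = 8*n (w(n) = 4*(2*n) = 8*n)
o(-2)*(((-1*2)*w(-3))/d(8)) + 16 = -15*(-1*2)*(8*(-3))/8 + 16 = -15*(-2*(-24))/8 + 16 = -720/8 + 16 = -15*6 + 16 = -90 + 16 = -74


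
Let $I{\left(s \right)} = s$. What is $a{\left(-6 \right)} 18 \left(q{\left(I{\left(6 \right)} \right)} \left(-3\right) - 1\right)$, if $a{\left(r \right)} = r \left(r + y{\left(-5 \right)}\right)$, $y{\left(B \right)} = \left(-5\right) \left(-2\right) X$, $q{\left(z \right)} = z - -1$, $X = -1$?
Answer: $-38016$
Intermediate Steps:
$q{\left(z \right)} = 1 + z$ ($q{\left(z \right)} = z + 1 = 1 + z$)
$y{\left(B \right)} = -10$ ($y{\left(B \right)} = \left(-5\right) \left(-2\right) \left(-1\right) = 10 \left(-1\right) = -10$)
$a{\left(r \right)} = r \left(-10 + r\right)$ ($a{\left(r \right)} = r \left(r - 10\right) = r \left(-10 + r\right)$)
$a{\left(-6 \right)} 18 \left(q{\left(I{\left(6 \right)} \right)} \left(-3\right) - 1\right) = - 6 \left(-10 - 6\right) 18 \left(\left(1 + 6\right) \left(-3\right) - 1\right) = \left(-6\right) \left(-16\right) 18 \left(7 \left(-3\right) - 1\right) = 96 \cdot 18 \left(-21 - 1\right) = 1728 \left(-22\right) = -38016$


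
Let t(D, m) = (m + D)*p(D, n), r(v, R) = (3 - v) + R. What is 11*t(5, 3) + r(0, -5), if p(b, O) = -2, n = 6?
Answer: -178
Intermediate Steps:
r(v, R) = 3 + R - v
t(D, m) = -2*D - 2*m (t(D, m) = (m + D)*(-2) = (D + m)*(-2) = -2*D - 2*m)
11*t(5, 3) + r(0, -5) = 11*(-2*5 - 2*3) + (3 - 5 - 1*0) = 11*(-10 - 6) + (3 - 5 + 0) = 11*(-16) - 2 = -176 - 2 = -178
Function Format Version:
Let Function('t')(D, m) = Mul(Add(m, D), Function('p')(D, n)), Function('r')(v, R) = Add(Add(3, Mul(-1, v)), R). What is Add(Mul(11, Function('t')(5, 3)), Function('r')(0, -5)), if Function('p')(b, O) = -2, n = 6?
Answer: -178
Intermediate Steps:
Function('r')(v, R) = Add(3, R, Mul(-1, v))
Function('t')(D, m) = Add(Mul(-2, D), Mul(-2, m)) (Function('t')(D, m) = Mul(Add(m, D), -2) = Mul(Add(D, m), -2) = Add(Mul(-2, D), Mul(-2, m)))
Add(Mul(11, Function('t')(5, 3)), Function('r')(0, -5)) = Add(Mul(11, Add(Mul(-2, 5), Mul(-2, 3))), Add(3, -5, Mul(-1, 0))) = Add(Mul(11, Add(-10, -6)), Add(3, -5, 0)) = Add(Mul(11, -16), -2) = Add(-176, -2) = -178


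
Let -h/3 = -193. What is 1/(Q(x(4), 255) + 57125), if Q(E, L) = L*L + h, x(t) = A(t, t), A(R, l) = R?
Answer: 1/122729 ≈ 8.1480e-6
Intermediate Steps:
h = 579 (h = -3*(-193) = 579)
x(t) = t
Q(E, L) = 579 + L² (Q(E, L) = L*L + 579 = L² + 579 = 579 + L²)
1/(Q(x(4), 255) + 57125) = 1/((579 + 255²) + 57125) = 1/((579 + 65025) + 57125) = 1/(65604 + 57125) = 1/122729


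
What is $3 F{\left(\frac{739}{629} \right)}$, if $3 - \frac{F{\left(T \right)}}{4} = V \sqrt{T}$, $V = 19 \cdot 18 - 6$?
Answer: $36 - \frac{4032 \sqrt{464831}}{629} \approx -4334.4$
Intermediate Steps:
$V = 336$ ($V = 342 - 6 = 336$)
$F{\left(T \right)} = 12 - 1344 \sqrt{T}$ ($F{\left(T \right)} = 12 - 4 \cdot 336 \sqrt{T} = 12 - 1344 \sqrt{T}$)
$3 F{\left(\frac{739}{629} \right)} = 3 \left(12 - 1344 \sqrt{\frac{739}{629}}\right) = 3 \left(12 - 1344 \frac{\sqrt{464831}}{629}\right) = 3 \left(12 - \frac{1344 \sqrt{464831}}{629}\right) = 36 - \frac{4032 \sqrt{464831}}{629}$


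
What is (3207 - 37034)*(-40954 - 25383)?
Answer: 2243981699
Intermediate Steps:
(3207 - 37034)*(-40954 - 25383) = -33827*(-66337) = 2243981699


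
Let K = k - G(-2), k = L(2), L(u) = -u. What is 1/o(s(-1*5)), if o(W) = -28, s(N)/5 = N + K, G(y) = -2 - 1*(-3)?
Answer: -1/28 ≈ -0.035714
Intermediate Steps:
G(y) = 1 (G(y) = -2 + 3 = 1)
k = -2 (k = -1*2 = -2)
K = -3 (K = -2 - 1*1 = -2 - 1 = -3)
s(N) = -15 + 5*N (s(N) = 5*(N - 3) = 5*(-3 + N) = -15 + 5*N)
1/o(s(-1*5)) = 1/(-28) = -1/28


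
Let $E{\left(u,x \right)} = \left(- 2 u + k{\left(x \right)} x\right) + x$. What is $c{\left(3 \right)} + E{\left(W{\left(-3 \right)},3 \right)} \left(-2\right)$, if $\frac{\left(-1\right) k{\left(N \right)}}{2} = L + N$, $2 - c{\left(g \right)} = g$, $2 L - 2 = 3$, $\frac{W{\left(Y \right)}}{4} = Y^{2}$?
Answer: $203$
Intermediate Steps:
$W{\left(Y \right)} = 4 Y^{2}$
$L = \frac{5}{2}$ ($L = 1 + \frac{1}{2} \cdot 3 = 1 + \frac{3}{2} = \frac{5}{2} \approx 2.5$)
$c{\left(g \right)} = 2 - g$
$k{\left(N \right)} = -5 - 2 N$ ($k{\left(N \right)} = - 2 \left(\frac{5}{2} + N\right) = -5 - 2 N$)
$E{\left(u,x \right)} = x - 2 u + x \left(-5 - 2 x\right)$ ($E{\left(u,x \right)} = \left(- 2 u + \left(-5 - 2 x\right) x\right) + x = \left(- 2 u + x \left(-5 - 2 x\right)\right) + x = x - 2 u + x \left(-5 - 2 x\right)$)
$c{\left(3 \right)} + E{\left(W{\left(-3 \right)},3 \right)} \left(-2\right) = \left(2 - 3\right) + \left(3 - 2 \cdot 4 \left(-3\right)^{2} - 3 \left(5 + 2 \cdot 3\right)\right) \left(-2\right) = \left(2 - 3\right) + \left(3 - 2 \cdot 4 \cdot 9 - 3 \left(5 + 6\right)\right) \left(-2\right) = -1 + \left(3 - 72 - 3 \cdot 11\right) \left(-2\right) = -1 + \left(3 - 72 - 33\right) \left(-2\right) = -1 - -204 = -1 + 204 = 203$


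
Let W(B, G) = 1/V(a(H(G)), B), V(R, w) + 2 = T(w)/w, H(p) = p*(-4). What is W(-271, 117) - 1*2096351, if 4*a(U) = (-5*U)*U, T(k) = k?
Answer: -2096352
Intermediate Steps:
H(p) = -4*p
a(U) = -5*U²/4 (a(U) = ((-5*U)*U)/4 = (-5*U²)/4 = -5*U²/4)
V(R, w) = -1 (V(R, w) = -2 + w/w = -2 + 1 = -1)
W(B, G) = -1 (W(B, G) = 1/(-1) = -1)
W(-271, 117) - 1*2096351 = -1 - 1*2096351 = -1 - 2096351 = -2096352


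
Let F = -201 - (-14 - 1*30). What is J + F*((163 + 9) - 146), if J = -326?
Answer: -4408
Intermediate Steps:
F = -157 (F = -201 - (-14 - 30) = -201 - 1*(-44) = -201 + 44 = -157)
J + F*((163 + 9) - 146) = -326 - 157*((163 + 9) - 146) = -326 - 157*(172 - 146) = -326 - 157*26 = -326 - 4082 = -4408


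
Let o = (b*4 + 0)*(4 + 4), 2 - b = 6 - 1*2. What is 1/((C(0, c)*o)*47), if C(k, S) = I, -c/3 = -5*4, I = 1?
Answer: -1/3008 ≈ -0.00033245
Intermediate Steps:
b = -2 (b = 2 - (6 - 1*2) = 2 - (6 - 2) = 2 - 1*4 = 2 - 4 = -2)
c = 60 (c = -(-15)*4 = -3*(-20) = 60)
C(k, S) = 1
o = -64 (o = (-2*4 + 0)*(4 + 4) = (-8 + 0)*8 = -8*8 = -64)
1/((C(0, c)*o)*47) = 1/((1*(-64))*47) = 1/(-64*47) = 1/(-3008) = -1/3008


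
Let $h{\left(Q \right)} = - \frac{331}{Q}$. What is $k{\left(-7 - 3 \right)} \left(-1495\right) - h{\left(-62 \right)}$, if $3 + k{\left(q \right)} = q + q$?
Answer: $\frac{2131539}{62} \approx 34380.0$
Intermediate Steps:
$k{\left(q \right)} = -3 + 2 q$ ($k{\left(q \right)} = -3 + \left(q + q\right) = -3 + 2 q$)
$k{\left(-7 - 3 \right)} \left(-1495\right) - h{\left(-62 \right)} = \left(-3 + 2 \left(-7 - 3\right)\right) \left(-1495\right) - - \frac{331}{-62} = \left(-3 + 2 \left(-7 - 3\right)\right) \left(-1495\right) - \left(-331\right) \left(- \frac{1}{62}\right) = \left(-3 + 2 \left(-10\right)\right) \left(-1495\right) - \frac{331}{62} = \left(-3 - 20\right) \left(-1495\right) - \frac{331}{62} = \left(-23\right) \left(-1495\right) - \frac{331}{62} = 34385 - \frac{331}{62} = \frac{2131539}{62}$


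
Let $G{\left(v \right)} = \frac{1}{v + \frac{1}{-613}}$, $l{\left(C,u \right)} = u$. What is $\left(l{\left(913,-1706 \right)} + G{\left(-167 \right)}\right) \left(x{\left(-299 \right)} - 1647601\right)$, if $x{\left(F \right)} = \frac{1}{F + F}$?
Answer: $\frac{172073887529175755}{61218456} \approx 2.8108 \cdot 10^{9}$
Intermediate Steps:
$x{\left(F \right)} = \frac{1}{2 F}$
$G{\left(v \right)} = \frac{1}{- \frac{1}{613} + v}$ ($G{\left(v \right)} = \frac{1}{v - \frac{1}{613}} = \frac{1}{- \frac{1}{613} + v}$)
$\left(l{\left(913,-1706 \right)} + G{\left(-167 \right)}\right) \left(x{\left(-299 \right)} - 1647601\right) = \left(-1706 + \frac{613}{-1 + 613 \left(-167\right)}\right) \left(\frac{1}{2 \left(-299\right)} - 1647601\right) = \left(-1706 + \frac{613}{-1 - 102371}\right) \left(\frac{1}{2} \left(- \frac{1}{299}\right) - 1647601\right) = \left(-1706 + \frac{613}{-102372}\right) \left(- \frac{1}{598} - 1647601\right) = \left(-1706 + 613 \left(- \frac{1}{102372}\right)\right) \left(- \frac{985265399}{598}\right) = \left(-1706 - \frac{613}{102372}\right) \left(- \frac{985265399}{598}\right) = \left(- \frac{174647245}{102372}\right) \left(- \frac{985265399}{598}\right) = \frac{172073887529175755}{61218456}$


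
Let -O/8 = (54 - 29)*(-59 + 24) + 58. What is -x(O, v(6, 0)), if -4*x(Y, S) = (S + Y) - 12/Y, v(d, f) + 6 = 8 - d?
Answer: 10673285/6536 ≈ 1633.0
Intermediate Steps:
v(d, f) = 2 - d (v(d, f) = -6 + (8 - d) = 2 - d)
O = 6536 (O = -8*((54 - 29)*(-59 + 24) + 58) = -8*(25*(-35) + 58) = -8*(-875 + 58) = -8*(-817) = 6536)
x(Y, S) = 3/Y - S/4 - Y/4 (x(Y, S) = -((S + Y) - 12/Y)/4 = -(S + Y - 12/Y)/4 = 3/Y - S/4 - Y/4)
-x(O, v(6, 0)) = -(12 - 1*6536*((2 - 1*6) + 6536))/(4*6536) = -(12 - 1*6536*((2 - 6) + 6536))/(4*6536) = -(12 - 1*6536*(-4 + 6536))/(4*6536) = -(12 - 1*6536*6532)/(4*6536) = -(12 - 42693152)/(4*6536) = -(-42693140)/(4*6536) = -1*(-10673285/6536) = 10673285/6536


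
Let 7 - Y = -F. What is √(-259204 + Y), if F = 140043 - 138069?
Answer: I*√257223 ≈ 507.17*I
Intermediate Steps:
F = 1974
Y = 1981 (Y = 7 - (-1)*1974 = 7 - 1*(-1974) = 7 + 1974 = 1981)
√(-259204 + Y) = √(-259204 + 1981) = √(-257223) = I*√257223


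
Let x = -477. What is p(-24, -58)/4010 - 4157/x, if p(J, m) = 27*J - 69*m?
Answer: 9134714/956385 ≈ 9.5513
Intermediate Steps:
p(J, m) = -69*m + 27*J
p(-24, -58)/4010 - 4157/x = (-69*(-58) + 27*(-24))/4010 - 4157/(-477) = (4002 - 648)*(1/4010) - 4157*(-1/477) = 3354*(1/4010) + 4157/477 = 1677/2005 + 4157/477 = 9134714/956385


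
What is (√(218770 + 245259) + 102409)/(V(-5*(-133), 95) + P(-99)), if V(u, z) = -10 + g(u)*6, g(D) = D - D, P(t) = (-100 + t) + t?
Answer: -102409/308 - √464029/308 ≈ -334.71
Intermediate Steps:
P(t) = -100 + 2*t
g(D) = 0
V(u, z) = -10 (V(u, z) = -10 + 0*6 = -10 + 0 = -10)
(√(218770 + 245259) + 102409)/(V(-5*(-133), 95) + P(-99)) = (√(218770 + 245259) + 102409)/(-10 + (-100 + 2*(-99))) = (√464029 + 102409)/(-10 + (-100 - 198)) = (102409 + √464029)/(-10 - 298) = (102409 + √464029)/(-308) = (102409 + √464029)*(-1/308) = -102409/308 - √464029/308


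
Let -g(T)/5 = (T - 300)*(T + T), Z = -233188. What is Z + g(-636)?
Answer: -6186148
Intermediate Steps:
g(T) = -10*T*(-300 + T) (g(T) = -5*(T - 300)*(T + T) = -5*(-300 + T)*2*T = -10*T*(-300 + T))
Z + g(-636) = -233188 + 10*(-636)*(300 - 1*(-636)) = -233188 + 10*(-636)*(300 + 636) = -233188 + 10*(-636)*936 = -233188 - 5952960 = -6186148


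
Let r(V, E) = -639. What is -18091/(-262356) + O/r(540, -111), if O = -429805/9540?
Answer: 1858714517/13327815978 ≈ 0.13946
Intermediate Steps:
O = -85961/1908 (O = -429805*1/9540 = -85961/1908 ≈ -45.053)
-18091/(-262356) + O/r(540, -111) = -18091/(-262356) - 85961/1908/(-639) = -18091*(-1/262356) - 85961/1908*(-1/639) = 18091/262356 + 85961/1219212 = 1858714517/13327815978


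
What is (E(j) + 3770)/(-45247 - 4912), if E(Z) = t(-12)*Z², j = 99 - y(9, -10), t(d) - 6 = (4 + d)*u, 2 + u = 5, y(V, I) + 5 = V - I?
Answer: 126280/50159 ≈ 2.5176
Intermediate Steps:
y(V, I) = -5 + V - I (y(V, I) = -5 + (V - I) = -5 + V - I)
u = 3 (u = -2 + 5 = 3)
t(d) = 18 + 3*d (t(d) = 6 + (4 + d)*3 = 6 + (12 + 3*d) = 18 + 3*d)
j = 85 (j = 99 - (-5 + 9 - 1*(-10)) = 99 - (-5 + 9 + 10) = 99 - 1*14 = 99 - 14 = 85)
E(Z) = -18*Z² (E(Z) = (18 + 3*(-12))*Z² = (18 - 36)*Z² = -18*Z²)
(E(j) + 3770)/(-45247 - 4912) = (-18*85² + 3770)/(-45247 - 4912) = (-18*7225 + 3770)/(-50159) = (-130050 + 3770)*(-1/50159) = -126280*(-1/50159) = 126280/50159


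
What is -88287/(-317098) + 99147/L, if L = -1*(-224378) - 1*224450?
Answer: -5238826457/3805176 ≈ -1376.8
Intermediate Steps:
L = -72 (L = 224378 - 224450 = -72)
-88287/(-317098) + 99147/L = -88287/(-317098) + 99147/(-72) = -88287*(-1/317098) + 99147*(-1/72) = 88287/317098 - 33049/24 = -5238826457/3805176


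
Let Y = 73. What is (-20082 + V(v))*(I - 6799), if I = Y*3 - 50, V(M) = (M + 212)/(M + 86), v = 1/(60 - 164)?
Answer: 396852526590/2981 ≈ 1.3313e+8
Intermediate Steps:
v = -1/104 (v = 1/(-104) = -1/104 ≈ -0.0096154)
V(M) = (212 + M)/(86 + M)
I = 169 (I = 73*3 - 50 = 219 - 50 = 169)
(-20082 + V(v))*(I - 6799) = (-20082 + (212 - 1/104)/(86 - 1/104))*(169 - 6799) = (-20082 + (22047/104)/(8943/104))*(-6630) = (-20082 + (104/8943)*(22047/104))*(-6630) = (-20082 + 7349/2981)*(-6630) = -59857093/2981*(-6630) = 396852526590/2981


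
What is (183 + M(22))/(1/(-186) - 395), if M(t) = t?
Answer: -38130/73471 ≈ -0.51898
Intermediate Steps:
(183 + M(22))/(1/(-186) - 395) = (183 + 22)/(1/(-186) - 395) = 205/(-1/186 - 395) = 205/(-73471/186) = 205*(-186/73471) = -38130/73471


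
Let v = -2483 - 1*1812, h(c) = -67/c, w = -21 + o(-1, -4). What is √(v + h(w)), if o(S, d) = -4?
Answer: 2*I*√26827/5 ≈ 65.516*I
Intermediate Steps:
w = -25 (w = -21 - 4 = -25)
v = -4295 (v = -2483 - 1812 = -4295)
√(v + h(w)) = √(-4295 - 67/(-25)) = √(-4295 - 67*(-1/25)) = √(-4295 + 67/25) = √(-107308/25) = 2*I*√26827/5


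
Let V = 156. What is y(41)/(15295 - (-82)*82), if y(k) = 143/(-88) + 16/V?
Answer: -475/6869928 ≈ -6.9142e-5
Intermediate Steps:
y(k) = -475/312 (y(k) = 143/(-88) + 16/156 = 143*(-1/88) + 16*(1/156) = -13/8 + 4/39 = -475/312)
y(41)/(15295 - (-82)*82) = -475/(312*(15295 - (-82)*82)) = -475/(312*(15295 - 1*(-6724))) = -475/(312*(15295 + 6724)) = -475/312/22019 = -475/312*1/22019 = -475/6869928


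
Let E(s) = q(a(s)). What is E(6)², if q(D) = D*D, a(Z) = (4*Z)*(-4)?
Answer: 84934656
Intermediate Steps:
a(Z) = -16*Z
q(D) = D²
E(s) = 256*s² (E(s) = (-16*s)² = 256*s²)
E(6)² = (256*6²)² = (256*36)² = 9216² = 84934656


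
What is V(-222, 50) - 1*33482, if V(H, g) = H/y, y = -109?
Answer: -3649316/109 ≈ -33480.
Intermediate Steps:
V(H, g) = -H/109 (V(H, g) = H/(-109) = H*(-1/109) = -H/109)
V(-222, 50) - 1*33482 = -1/109*(-222) - 1*33482 = 222/109 - 33482 = -3649316/109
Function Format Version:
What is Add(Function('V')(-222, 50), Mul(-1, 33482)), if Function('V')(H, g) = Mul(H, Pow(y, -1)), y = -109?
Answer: Rational(-3649316, 109) ≈ -33480.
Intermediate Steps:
Function('V')(H, g) = Mul(Rational(-1, 109), H) (Function('V')(H, g) = Mul(H, Pow(-109, -1)) = Mul(H, Rational(-1, 109)) = Mul(Rational(-1, 109), H))
Add(Function('V')(-222, 50), Mul(-1, 33482)) = Add(Mul(Rational(-1, 109), -222), Mul(-1, 33482)) = Add(Rational(222, 109), -33482) = Rational(-3649316, 109)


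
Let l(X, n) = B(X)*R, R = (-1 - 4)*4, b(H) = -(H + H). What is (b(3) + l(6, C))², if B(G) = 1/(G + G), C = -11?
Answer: 529/9 ≈ 58.778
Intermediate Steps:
b(H) = -2*H
R = -20 (R = -5*4 = -20)
B(G) = 1/(2*G)
l(X, n) = -10/X (l(X, n) = (1/(2*X))*(-20) = -10/X)
(b(3) + l(6, C))² = (-2*3 - 10/6)² = (-6 - 10*⅙)² = (-6 - 5/3)² = (-23/3)² = 529/9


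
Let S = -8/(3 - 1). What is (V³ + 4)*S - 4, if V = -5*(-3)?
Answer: -13520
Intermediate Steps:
V = 15
S = -4 (S = -8/2 = -8*½ = -4)
(V³ + 4)*S - 4 = (15³ + 4)*(-4) - 4 = (3375 + 4)*(-4) - 4 = 3379*(-4) - 4 = -13516 - 4 = -13520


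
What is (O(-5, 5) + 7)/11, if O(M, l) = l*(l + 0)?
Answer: 32/11 ≈ 2.9091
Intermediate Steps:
O(M, l) = l² (O(M, l) = l*l = l²)
(O(-5, 5) + 7)/11 = (5² + 7)/11 = (25 + 7)/11 = (1/11)*32 = 32/11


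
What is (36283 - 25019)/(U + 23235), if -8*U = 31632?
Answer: 11264/19281 ≈ 0.58420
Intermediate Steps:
U = -3954 (U = -⅛*31632 = -3954)
(36283 - 25019)/(U + 23235) = (36283 - 25019)/(-3954 + 23235) = 11264/19281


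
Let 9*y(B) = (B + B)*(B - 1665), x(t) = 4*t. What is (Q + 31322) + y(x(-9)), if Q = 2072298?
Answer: 2117228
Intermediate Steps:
y(B) = 2*B*(-1665 + B)/9 (y(B) = ((B + B)*(B - 1665))/9 = ((2*B)*(-1665 + B))/9 = (2*B*(-1665 + B))/9 = 2*B*(-1665 + B)/9)
(Q + 31322) + y(x(-9)) = (2072298 + 31322) + 2*(4*(-9))*(-1665 + 4*(-9))/9 = 2103620 + (2/9)*(-36)*(-1665 - 36) = 2103620 + (2/9)*(-36)*(-1701) = 2103620 + 13608 = 2117228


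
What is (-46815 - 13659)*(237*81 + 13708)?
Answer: -1989896970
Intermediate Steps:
(-46815 - 13659)*(237*81 + 13708) = -60474*(19197 + 13708) = -60474*32905 = -1989896970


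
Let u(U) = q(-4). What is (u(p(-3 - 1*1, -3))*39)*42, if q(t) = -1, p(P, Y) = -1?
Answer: -1638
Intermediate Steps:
u(U) = -1
(u(p(-3 - 1*1, -3))*39)*42 = -1*39*42 = -39*42 = -1638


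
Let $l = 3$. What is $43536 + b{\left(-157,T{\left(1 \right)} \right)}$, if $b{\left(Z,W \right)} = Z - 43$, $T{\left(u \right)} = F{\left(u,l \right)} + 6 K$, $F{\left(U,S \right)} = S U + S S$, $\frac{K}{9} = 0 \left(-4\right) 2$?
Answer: $43336$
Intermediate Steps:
$K = 0$ ($K = 9 \cdot 0 \left(-4\right) 2 = 9 \cdot 0 \cdot 2 = 9 \cdot 0 = 0$)
$F{\left(U,S \right)} = S^{2} + S U$ ($F{\left(U,S \right)} = S U + S^{2} = S^{2} + S U$)
$T{\left(u \right)} = 9 + 3 u$ ($T{\left(u \right)} = 3 \left(3 + u\right) + 6 \cdot 0 = \left(9 + 3 u\right) + 0 = 9 + 3 u$)
$b{\left(Z,W \right)} = -43 + Z$
$43536 + b{\left(-157,T{\left(1 \right)} \right)} = 43536 - 200 = 43336$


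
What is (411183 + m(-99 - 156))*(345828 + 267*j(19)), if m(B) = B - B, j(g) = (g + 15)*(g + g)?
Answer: 284041926936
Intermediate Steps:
j(g) = 2*g*(15 + g) (j(g) = (15 + g)*(2*g) = 2*g*(15 + g))
m(B) = 0
(411183 + m(-99 - 156))*(345828 + 267*j(19)) = (411183 + 0)*(345828 + 267*(2*19*(15 + 19))) = 411183*(345828 + 267*(2*19*34)) = 411183*(345828 + 267*1292) = 411183*(345828 + 344964) = 411183*690792 = 284041926936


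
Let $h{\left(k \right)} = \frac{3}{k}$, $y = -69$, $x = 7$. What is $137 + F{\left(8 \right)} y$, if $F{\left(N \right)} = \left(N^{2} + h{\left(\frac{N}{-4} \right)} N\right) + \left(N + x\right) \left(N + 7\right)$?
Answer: $-18976$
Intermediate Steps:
$F{\left(N \right)} = -12 + N^{2} + \left(7 + N\right)^{2}$ ($F{\left(N \right)} = \left(N^{2} + \frac{3}{N \frac{1}{-4}} N\right) + \left(N + 7\right) \left(N + 7\right) = \left(N^{2} + \frac{3}{N \left(- \frac{1}{4}\right)} N\right) + \left(7 + N\right) \left(7 + N\right) = \left(N^{2} + \frac{3}{\left(- \frac{1}{4}\right) N} N\right) + \left(7 + N\right)^{2} = \left(N^{2} + 3 \left(- \frac{4}{N}\right) N\right) + \left(7 + N\right)^{2} = \left(N^{2} + - \frac{12}{N} N\right) + \left(7 + N\right)^{2} = \left(N^{2} - 12\right) + \left(7 + N\right)^{2} = \left(-12 + N^{2}\right) + \left(7 + N\right)^{2} = -12 + N^{2} + \left(7 + N\right)^{2}$)
$137 + F{\left(8 \right)} y = 137 + \left(37 + 2 \cdot 8^{2} + 14 \cdot 8\right) \left(-69\right) = 137 + \left(37 + 2 \cdot 64 + 112\right) \left(-69\right) = 137 + \left(37 + 128 + 112\right) \left(-69\right) = 137 + 277 \left(-69\right) = 137 - 19113 = -18976$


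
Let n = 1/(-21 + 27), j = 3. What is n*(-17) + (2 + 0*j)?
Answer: -⅚ ≈ -0.83333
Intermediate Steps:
n = ⅙ (n = 1/6 = ⅙ ≈ 0.16667)
n*(-17) + (2 + 0*j) = (⅙)*(-17) + (2 + 0*3) = -17/6 + (2 + 0) = -17/6 + 2 = -⅚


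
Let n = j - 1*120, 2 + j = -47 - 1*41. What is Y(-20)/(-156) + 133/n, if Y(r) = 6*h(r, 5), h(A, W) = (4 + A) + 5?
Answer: -41/195 ≈ -0.21026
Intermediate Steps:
j = -90 (j = -2 + (-47 - 1*41) = -2 + (-47 - 41) = -2 - 88 = -90)
h(A, W) = 9 + A
Y(r) = 54 + 6*r (Y(r) = 6*(9 + r) = 54 + 6*r)
n = -210 (n = -90 - 1*120 = -90 - 120 = -210)
Y(-20)/(-156) + 133/n = (54 + 6*(-20))/(-156) + 133/(-210) = (54 - 120)*(-1/156) + 133*(-1/210) = -66*(-1/156) - 19/30 = 11/26 - 19/30 = -41/195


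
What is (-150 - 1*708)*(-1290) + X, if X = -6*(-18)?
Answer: 1106928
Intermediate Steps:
X = 108
(-150 - 1*708)*(-1290) + X = (-150 - 1*708)*(-1290) + 108 = (-150 - 708)*(-1290) + 108 = -858*(-1290) + 108 = 1106820 + 108 = 1106928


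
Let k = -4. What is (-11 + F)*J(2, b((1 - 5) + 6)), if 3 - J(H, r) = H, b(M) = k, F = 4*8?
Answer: 21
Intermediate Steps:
F = 32
b(M) = -4
J(H, r) = 3 - H
(-11 + F)*J(2, b((1 - 5) + 6)) = (-11 + 32)*(3 - 1*2) = 21*(3 - 2) = 21*1 = 21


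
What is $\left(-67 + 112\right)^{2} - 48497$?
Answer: $-46472$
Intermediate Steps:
$\left(-67 + 112\right)^{2} - 48497 = 45^{2} - 48497 = 2025 - 48497 = -46472$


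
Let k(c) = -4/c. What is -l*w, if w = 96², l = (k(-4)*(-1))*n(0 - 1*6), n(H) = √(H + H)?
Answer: 18432*I*√3 ≈ 31925.0*I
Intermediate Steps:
n(H) = √2*√H (n(H) = √(2*H) = √2*√H)
l = -2*I*√3 (l = (-4/(-4)*(-1))*(√2*√(0 - 1*6)) = (-4*(-¼)*(-1))*(√2*√(0 - 6)) = (1*(-1))*(√2*√(-6)) = -√2*I*√6 = -2*I*√3 ≈ -3.4641*I)
w = 9216
-l*w = -(-2*I*√3)*9216 = -(-18432)*I*√3 = 18432*I*√3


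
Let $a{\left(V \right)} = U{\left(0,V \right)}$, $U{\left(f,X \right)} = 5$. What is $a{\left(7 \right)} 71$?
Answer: $355$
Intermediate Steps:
$a{\left(V \right)} = 5$
$a{\left(7 \right)} 71 = 5 \cdot 71 = 355$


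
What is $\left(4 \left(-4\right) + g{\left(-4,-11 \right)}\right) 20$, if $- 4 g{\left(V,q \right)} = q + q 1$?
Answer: $-210$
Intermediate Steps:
$g{\left(V,q \right)} = - \frac{q}{2}$ ($g{\left(V,q \right)} = - \frac{q + q 1}{4} = - \frac{q + q}{4} = - \frac{2 q}{4} = - \frac{q}{2}$)
$\left(4 \left(-4\right) + g{\left(-4,-11 \right)}\right) 20 = \left(4 \left(-4\right) - - \frac{11}{2}\right) 20 = \left(-16 + \frac{11}{2}\right) 20 = \left(- \frac{21}{2}\right) 20 = -210$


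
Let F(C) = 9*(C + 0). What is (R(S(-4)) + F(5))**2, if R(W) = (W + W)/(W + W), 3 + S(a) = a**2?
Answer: 2116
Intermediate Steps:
S(a) = -3 + a**2
R(W) = 1 (R(W) = (2*W)/((2*W)) = (2*W)*(1/(2*W)) = 1)
F(C) = 9*C
(R(S(-4)) + F(5))**2 = (1 + 9*5)**2 = (1 + 45)**2 = 46**2 = 2116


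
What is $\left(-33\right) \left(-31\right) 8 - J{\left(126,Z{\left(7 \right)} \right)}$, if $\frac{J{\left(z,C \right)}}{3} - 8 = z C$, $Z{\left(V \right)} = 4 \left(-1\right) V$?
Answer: $18744$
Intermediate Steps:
$Z{\left(V \right)} = - 4 V$
$J{\left(z,C \right)} = 24 + 3 C z$ ($J{\left(z,C \right)} = 24 + 3 z C = 24 + 3 C z$)
$\left(-33\right) \left(-31\right) 8 - J{\left(126,Z{\left(7 \right)} \right)} = \left(-33\right) \left(-31\right) 8 - \left(24 + 3 \left(\left(-4\right) 7\right) 126\right) = 1023 \cdot 8 - \left(24 + 3 \left(-28\right) 126\right) = 8184 - \left(24 - 10584\right) = 8184 - -10560 = 8184 + 10560 = 18744$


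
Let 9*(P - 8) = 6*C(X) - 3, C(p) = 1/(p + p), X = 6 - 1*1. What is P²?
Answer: 13456/225 ≈ 59.804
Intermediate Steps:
X = 5 (X = 6 - 1 = 5)
C(p) = 1/(2*p)
P = 116/15 (P = 8 + (6*((½)/5) - 3)/9 = 8 + (6*((½)*(⅕)) - 3)/9 = 8 + (6*(⅒) - 3)/9 = 8 + (⅗ - 3)/9 = 8 + (⅑)*(-12/5) = 8 - 4/15 = 116/15 ≈ 7.7333)
P² = (116/15)² = 13456/225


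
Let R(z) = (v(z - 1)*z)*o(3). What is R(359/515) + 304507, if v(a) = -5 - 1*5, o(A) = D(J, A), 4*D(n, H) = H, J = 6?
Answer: 62727365/206 ≈ 3.0450e+5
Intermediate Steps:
D(n, H) = H/4
o(A) = A/4
v(a) = -10 (v(a) = -5 - 5 = -10)
R(z) = -15*z/2 (R(z) = (-10*z)*((1/4)*3) = -10*z*(3/4) = -15*z/2)
R(359/515) + 304507 = -5385/(2*515) + 304507 = -15/2*359/515 + 304507 = -1077/206 + 304507 = 62727365/206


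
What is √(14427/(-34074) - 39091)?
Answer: I*√560328488394/3786 ≈ 197.72*I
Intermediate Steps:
√(14427/(-34074) - 39091) = √(14427*(-1/34074) - 39091) = √(-1603/3786 - 39091) = √(-148000129/3786) = I*√560328488394/3786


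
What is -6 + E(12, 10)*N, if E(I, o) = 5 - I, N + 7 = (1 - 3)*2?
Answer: 71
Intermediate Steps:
N = -11 (N = -7 + (1 - 3)*2 = -7 - 2*2 = -7 - 4 = -11)
-6 + E(12, 10)*N = -6 + (5 - 1*12)*(-11) = -6 + (5 - 12)*(-11) = -6 - 7*(-11) = -6 + 77 = 71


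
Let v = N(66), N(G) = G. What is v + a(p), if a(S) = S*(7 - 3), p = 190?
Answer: 826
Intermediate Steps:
v = 66
a(S) = 4*S (a(S) = S*4 = 4*S)
v + a(p) = 66 + 4*190 = 66 + 760 = 826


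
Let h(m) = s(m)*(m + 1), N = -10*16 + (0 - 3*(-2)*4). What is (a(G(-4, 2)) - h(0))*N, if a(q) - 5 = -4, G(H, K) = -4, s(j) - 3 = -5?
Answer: -408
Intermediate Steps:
s(j) = -2 (s(j) = 3 - 5 = -2)
a(q) = 1 (a(q) = 5 - 4 = 1)
N = -136 (N = -160 + (0 + 6*4) = -160 + (0 + 24) = -160 + 24 = -136)
h(m) = -2 - 2*m (h(m) = -2*(m + 1) = -2*(1 + m) = -2 - 2*m)
(a(G(-4, 2)) - h(0))*N = (1 - (-2 - 2*0))*(-136) = (1 - (-2 + 0))*(-136) = (1 - 1*(-2))*(-136) = (1 + 2)*(-136) = 3*(-136) = -408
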